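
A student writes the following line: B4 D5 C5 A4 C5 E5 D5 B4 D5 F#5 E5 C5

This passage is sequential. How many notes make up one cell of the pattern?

4

12 notes total. Splitting into 3 groups of 4:
B4 D5 C5 A4 | C5 E5 D5 B4 | D5 F#5 E5 C5
Each cell is the previous one up a 2nd — so the unit is 4 notes.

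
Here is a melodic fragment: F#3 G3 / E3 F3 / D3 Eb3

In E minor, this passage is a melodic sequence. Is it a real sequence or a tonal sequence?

Each cell has the same semitone pattern (1,) — intervals are preserved exactly.
And F3 lies outside E minor, so the sequence is real rather than tonal.

real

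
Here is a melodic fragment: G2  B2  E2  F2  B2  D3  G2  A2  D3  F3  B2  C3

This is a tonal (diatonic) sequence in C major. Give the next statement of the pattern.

F3 A3 D3 E3

The 4-note cells begin on G2, B2, D3 — each up a 3rd from the last.
From F3 the diatonic shape gives F3 A3 D3 E3.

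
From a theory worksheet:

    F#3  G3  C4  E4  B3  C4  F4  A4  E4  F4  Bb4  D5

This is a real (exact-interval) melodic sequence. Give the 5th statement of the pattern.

D5 Eb5 Ab5 C6

Taking 4-note groups, the heads are F#3, B3, E4: the pattern moves up a 4th.
Extending up a 4th: A4 → D5.
Statement 5 starts on D5 and keeps the same exact contour: D5 Eb5 Ab5 C6.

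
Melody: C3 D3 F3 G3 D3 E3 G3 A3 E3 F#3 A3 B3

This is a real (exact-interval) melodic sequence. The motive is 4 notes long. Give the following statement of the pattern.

Taking 4-note groups, the heads are C3, D3, E3: the pattern moves up a 2nd.
So cell 4 is F#3 G#3 B3 C#4.

F#3 G#3 B3 C#4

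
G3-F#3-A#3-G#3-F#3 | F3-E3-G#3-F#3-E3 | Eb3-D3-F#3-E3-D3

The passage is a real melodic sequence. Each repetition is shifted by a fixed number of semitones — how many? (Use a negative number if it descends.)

-2

The 5-note cells begin on G3, F3, Eb3 — each down a 2nd from the last.
Counting half-steps from G3 to F3: -2.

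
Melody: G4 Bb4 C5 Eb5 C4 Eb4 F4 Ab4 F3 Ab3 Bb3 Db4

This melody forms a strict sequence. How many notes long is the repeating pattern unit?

4

Try groups of 4 (3 cells in 12 notes):
G4 Bb4 C5 Eb5 | C4 Eb4 F4 Ab4 | F3 Ab3 Bb3 Db4
Each cell is the previous one down a 5th — so the unit is 4 notes.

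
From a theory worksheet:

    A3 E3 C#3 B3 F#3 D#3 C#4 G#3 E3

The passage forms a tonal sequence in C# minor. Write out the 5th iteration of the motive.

Unit = 3 notes; the statements start on A3, B3, C#4, moving up a 2nd each time.
Continuing the starts: D#4 → E4.
So cell 5 is E4 B3 G#3.

E4 B3 G#3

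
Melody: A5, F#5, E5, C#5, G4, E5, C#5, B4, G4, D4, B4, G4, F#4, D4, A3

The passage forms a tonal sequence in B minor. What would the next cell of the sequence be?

F#4 D4 C#4 A3 E3

Unit = 5 notes; the statements start on A5, E5, B4, moving down a 4th each time.
Statement 4 starts on F#4 and keeps the same diatonic contour: F#4 D4 C#4 A3 E3.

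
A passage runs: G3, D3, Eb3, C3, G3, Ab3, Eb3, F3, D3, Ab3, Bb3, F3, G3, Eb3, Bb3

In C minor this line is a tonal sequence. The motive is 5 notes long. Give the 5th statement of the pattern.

Taking 5-note groups, the heads are G3, Ab3, Bb3: the pattern moves up a 2nd.
Extending up a 2nd: C4 → D4.
Statement 5 starts on D4 and keeps the same diatonic contour: D4 Ab3 Bb3 G3 D4.

D4 Ab3 Bb3 G3 D4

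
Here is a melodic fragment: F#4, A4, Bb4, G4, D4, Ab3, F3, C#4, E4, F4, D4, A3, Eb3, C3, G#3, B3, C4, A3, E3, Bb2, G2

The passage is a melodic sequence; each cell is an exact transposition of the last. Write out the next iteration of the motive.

Taking 7-note groups, the heads are F#4, C#4, G#3: the pattern moves down a 4th.
Statement 4 starts on D#3 and keeps the same exact contour: D#3 F#3 G3 E3 B2 F2 D2.

D#3 F#3 G3 E3 B2 F2 D2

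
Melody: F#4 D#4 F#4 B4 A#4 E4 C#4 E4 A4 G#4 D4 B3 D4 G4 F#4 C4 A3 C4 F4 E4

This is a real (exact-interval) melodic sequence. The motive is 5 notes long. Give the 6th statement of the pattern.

With a 5-note motive the entries are F#4, E4, D4, C4, each down a 2nd from the previous.
Carrying on: Bb3 → Ab3.
Statement 6 starts on Ab3 and keeps the same exact contour: Ab3 F3 Ab3 Db4 C4.

Ab3 F3 Ab3 Db4 C4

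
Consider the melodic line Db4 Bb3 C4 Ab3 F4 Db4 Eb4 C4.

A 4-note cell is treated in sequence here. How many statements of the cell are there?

8 notes in groups of 4 gives 8/4 = 2 statements.
Starts: Db4, F4 — each up a 3rd.

2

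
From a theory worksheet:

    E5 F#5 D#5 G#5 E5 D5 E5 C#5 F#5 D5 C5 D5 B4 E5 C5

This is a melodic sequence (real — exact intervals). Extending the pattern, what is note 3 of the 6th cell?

F4

With 5-note cells, note 3 of each statement runs D#5, C#5, B4.
Extending down a 2nd: A4 → G4 → F4.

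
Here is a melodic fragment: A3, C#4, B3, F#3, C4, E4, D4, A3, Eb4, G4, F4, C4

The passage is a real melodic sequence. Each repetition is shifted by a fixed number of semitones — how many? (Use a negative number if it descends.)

Taking 4-note groups, the heads are A3, C4, Eb4: the pattern moves up a 3rd.
A3 to C4 spans +3 semitones.

3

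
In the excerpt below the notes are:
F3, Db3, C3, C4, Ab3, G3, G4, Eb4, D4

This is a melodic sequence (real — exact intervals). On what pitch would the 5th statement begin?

The 3-note cells begin on F3, C4, G4 — each up a 5th from the last.
Extending the heads up a 5th: D5 → A5.

A5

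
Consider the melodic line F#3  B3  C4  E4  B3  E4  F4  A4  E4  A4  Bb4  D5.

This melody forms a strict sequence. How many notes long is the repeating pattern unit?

4

Try groups of 4 (3 cells in 12 notes):
F#3 B3 C4 E4 | B3 E4 F4 A4 | E4 A4 Bb4 D5
Each cell is the previous one up a 4th — so the unit is 4 notes.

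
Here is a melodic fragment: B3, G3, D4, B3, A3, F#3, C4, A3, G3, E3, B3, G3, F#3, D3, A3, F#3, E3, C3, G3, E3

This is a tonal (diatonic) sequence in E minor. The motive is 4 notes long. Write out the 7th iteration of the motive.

Unit = 4 notes; the statements start on B3, A3, G3, F#3, E3, moving down a 2nd each time.
Continuing the starts: D3 → C3.
Statement 7 starts on C3 and keeps the same diatonic contour: C3 A2 E3 C3.

C3 A2 E3 C3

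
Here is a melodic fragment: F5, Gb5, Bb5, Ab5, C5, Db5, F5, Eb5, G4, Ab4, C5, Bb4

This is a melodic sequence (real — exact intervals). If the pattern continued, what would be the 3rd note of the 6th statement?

A3

The unit is 4 notes. Position-3 pitches of the 3 shown cells: Bb5, F5, C5.
Each moves down a 4th. Continuing: G4 → D4 → A3.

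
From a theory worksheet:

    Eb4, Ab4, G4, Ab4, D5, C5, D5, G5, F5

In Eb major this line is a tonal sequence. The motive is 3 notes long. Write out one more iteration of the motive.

Taking 3-note groups, the heads are Eb4, Ab4, D5: the pattern moves up a 4th.
Statement 4 starts on G5 and keeps the same diatonic contour: G5 C6 Bb5.

G5 C6 Bb5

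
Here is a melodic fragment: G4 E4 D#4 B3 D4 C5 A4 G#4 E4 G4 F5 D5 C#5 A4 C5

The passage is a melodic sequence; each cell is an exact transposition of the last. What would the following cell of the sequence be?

Bb5 G5 F#5 D5 F5

Taking 5-note groups, the heads are G4, C5, F5: the pattern moves up a 4th.
From Bb5 the exact shape gives Bb5 G5 F#5 D5 F5.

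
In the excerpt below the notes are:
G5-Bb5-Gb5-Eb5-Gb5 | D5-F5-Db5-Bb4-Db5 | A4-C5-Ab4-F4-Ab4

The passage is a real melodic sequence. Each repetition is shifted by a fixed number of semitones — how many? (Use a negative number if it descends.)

Taking 5-note groups, the heads are G5, D5, A4: the pattern moves down a 4th.
Counting half-steps from G5 to D5: -5.

-5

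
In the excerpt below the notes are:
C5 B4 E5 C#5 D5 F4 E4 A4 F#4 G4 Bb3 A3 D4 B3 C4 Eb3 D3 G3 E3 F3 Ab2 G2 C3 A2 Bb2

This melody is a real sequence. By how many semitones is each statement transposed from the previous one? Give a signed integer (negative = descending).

-7

With a 5-note motive the entries are C5, F4, Bb3, Eb3, Ab2, each down a 5th from the previous.
Counting half-steps from C5 to F4: -7.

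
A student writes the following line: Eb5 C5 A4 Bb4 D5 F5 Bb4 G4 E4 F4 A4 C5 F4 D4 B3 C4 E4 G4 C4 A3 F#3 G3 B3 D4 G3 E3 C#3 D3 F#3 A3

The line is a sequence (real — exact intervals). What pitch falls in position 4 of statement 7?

The unit is 6 notes. Position-4 pitches of the 5 shown cells: Bb4, F4, C4, G3, D3.
Each moves down a 4th. Continuing: A2 → E2.

E2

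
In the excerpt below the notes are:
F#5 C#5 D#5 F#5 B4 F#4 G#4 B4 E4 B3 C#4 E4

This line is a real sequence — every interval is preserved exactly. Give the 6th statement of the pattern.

With a 4-note motive the entries are F#5, B4, E4, each down a 5th from the previous.
Continuing the starts: A3 → D3 → G2.
From G2 the exact shape gives G2 D2 E2 G2.

G2 D2 E2 G2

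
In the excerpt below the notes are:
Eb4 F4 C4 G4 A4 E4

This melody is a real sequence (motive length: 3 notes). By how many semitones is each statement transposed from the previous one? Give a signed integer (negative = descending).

Unit = 3 notes; the statements start on Eb4, G4, moving up a 3rd each time.
Eb4 to G4 spans +4 semitones.

4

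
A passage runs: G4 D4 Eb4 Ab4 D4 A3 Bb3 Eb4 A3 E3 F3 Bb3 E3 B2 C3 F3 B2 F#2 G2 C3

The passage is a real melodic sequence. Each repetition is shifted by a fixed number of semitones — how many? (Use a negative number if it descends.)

Taking 4-note groups, the heads are G4, D4, A3, E3, B2: the pattern moves down a 4th.
G4 to D4 spans -5 semitones.

-5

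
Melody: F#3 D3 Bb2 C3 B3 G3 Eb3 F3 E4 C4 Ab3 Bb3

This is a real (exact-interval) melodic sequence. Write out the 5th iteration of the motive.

The 4-note cells begin on F#3, B3, E4 — each up a 4th from the last.
Carrying on: A4 → D5.
So cell 5 is D5 Bb4 Gb4 Ab4.

D5 Bb4 Gb4 Ab4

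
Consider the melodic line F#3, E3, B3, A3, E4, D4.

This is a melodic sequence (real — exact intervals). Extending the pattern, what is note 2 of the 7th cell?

Bb5

With 2-note cells, note 2 of each statement runs E3, A3, D4.
Extending up a 4th: G4 → C5 → F5 → Bb5.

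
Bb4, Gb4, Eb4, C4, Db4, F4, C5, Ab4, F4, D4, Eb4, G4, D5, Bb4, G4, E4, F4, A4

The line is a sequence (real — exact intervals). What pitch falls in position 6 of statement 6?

Grouping in 6s, the 6th note of each cell is F4, G4, A4.
Each moves up a 2nd. Continuing: B4 → C#5 → D#5.

D#5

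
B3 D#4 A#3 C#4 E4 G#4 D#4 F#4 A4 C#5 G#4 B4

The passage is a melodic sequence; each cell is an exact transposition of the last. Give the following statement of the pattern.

D5 F#5 C#5 E5

Unit = 4 notes; the statements start on B3, E4, A4, moving up a 4th each time.
So cell 4 is D5 F#5 C#5 E5.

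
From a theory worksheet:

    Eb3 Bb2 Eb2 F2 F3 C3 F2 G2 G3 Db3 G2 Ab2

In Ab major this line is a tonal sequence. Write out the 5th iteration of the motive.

Bb3 F3 Bb2 C3

The 4-note cells begin on Eb3, F3, G3 — each up a 2nd from the last.
Extending up a 2nd: Ab3 → Bb3.
Statement 5 starts on Bb3 and keeps the same diatonic contour: Bb3 F3 Bb2 C3.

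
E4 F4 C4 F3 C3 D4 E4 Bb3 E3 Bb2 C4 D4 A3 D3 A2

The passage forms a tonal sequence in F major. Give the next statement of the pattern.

Bb3 C4 G3 C3 G2

With a 5-note motive the entries are E4, D4, C4, each down a 2nd from the previous.
Statement 4 starts on Bb3 and keeps the same diatonic contour: Bb3 C4 G3 C3 G2.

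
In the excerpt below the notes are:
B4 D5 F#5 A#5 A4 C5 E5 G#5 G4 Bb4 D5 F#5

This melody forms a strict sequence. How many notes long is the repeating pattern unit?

12 notes total. Splitting into 3 groups of 4:
B4 D5 F#5 A#5 | A4 C5 E5 G#5 | G4 Bb4 D5 F#5
Each cell is the previous one down a 2nd — so the unit is 4 notes.

4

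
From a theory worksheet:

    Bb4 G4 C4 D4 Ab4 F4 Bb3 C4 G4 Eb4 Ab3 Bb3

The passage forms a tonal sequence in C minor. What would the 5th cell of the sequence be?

Taking 4-note groups, the heads are Bb4, Ab4, G4: the pattern moves down a 2nd.
Extending down a 2nd: F4 → Eb4.
So cell 5 is Eb4 C4 F3 G3.

Eb4 C4 F3 G3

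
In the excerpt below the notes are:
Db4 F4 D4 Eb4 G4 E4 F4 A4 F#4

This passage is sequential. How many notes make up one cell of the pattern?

3

9 notes total. Splitting into 3 groups of 3:
Db4 F4 D4 | Eb4 G4 E4 | F4 A4 F#4
Every group is a transposition up a 2nd of the one before; no shorter unit works.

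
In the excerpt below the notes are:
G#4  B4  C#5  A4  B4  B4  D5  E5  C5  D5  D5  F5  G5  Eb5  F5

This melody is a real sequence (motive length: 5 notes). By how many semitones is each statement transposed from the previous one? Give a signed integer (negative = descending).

3

Unit = 5 notes; the statements start on G#4, B4, D5, moving up a 3rd each time.
G#4 to B4 spans +3 semitones.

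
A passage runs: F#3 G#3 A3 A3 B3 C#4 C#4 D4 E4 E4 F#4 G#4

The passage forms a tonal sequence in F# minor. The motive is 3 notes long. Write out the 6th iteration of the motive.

Unit = 3 notes; the statements start on F#3, A3, C#4, E4, moving up a 3rd each time.
Continuing the starts: G#4 → B4.
From B4 the diatonic shape gives B4 C#5 D5.

B4 C#5 D5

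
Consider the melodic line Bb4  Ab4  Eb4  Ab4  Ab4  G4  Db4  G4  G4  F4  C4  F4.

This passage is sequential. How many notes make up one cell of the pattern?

4

There are 12 notes; a 4-note unit gives 3 cells:
Bb4 Ab4 Eb4 Ab4 | Ab4 G4 Db4 G4 | G4 F4 C4 F4
Each cell is the previous one down a 2nd — so the unit is 4 notes.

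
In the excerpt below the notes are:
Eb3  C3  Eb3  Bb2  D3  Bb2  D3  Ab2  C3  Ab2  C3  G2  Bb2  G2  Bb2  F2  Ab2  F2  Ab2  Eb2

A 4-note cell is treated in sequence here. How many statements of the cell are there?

5

20 notes in groups of 4 gives 20/4 = 5 statements.
Starts: Eb3, D3, C3, Bb2, Ab2 — each down a 2nd.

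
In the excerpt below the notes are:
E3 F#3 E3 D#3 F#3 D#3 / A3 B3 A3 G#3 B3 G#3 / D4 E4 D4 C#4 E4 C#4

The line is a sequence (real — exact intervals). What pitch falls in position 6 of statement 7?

The unit is 6 notes. Position-6 pitches of the 3 shown cells: D#3, G#3, C#4.
Carrying that up a 4th forward: F#4 → B4 → E5 → A5.

A5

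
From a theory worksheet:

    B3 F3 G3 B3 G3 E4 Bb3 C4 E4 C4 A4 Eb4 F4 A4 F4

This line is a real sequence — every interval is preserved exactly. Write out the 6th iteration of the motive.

The 5-note cells begin on B3, E4, A4 — each up a 4th from the last.
Continuing the starts: D5 → G5 → C6.
From C6 the exact shape gives C6 Gb5 Ab5 C6 Ab5.

C6 Gb5 Ab5 C6 Ab5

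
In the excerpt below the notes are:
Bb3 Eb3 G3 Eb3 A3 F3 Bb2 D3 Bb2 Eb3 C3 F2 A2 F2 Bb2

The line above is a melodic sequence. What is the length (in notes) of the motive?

5

15 notes total. Splitting into 3 groups of 5:
Bb3 Eb3 G3 Eb3 A3 | F3 Bb2 D3 Bb2 Eb3 | C3 F2 A2 F2 Bb2
Every group is a transposition down a 4th of the one before; no shorter unit works.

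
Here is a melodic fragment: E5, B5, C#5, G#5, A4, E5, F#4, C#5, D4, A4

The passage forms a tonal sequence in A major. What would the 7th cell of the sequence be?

G#3 D4

The 2-note cells begin on E5, C#5, A4, F#4, D4 — each down a 3rd from the last.
Extending down a 3rd: B3 → G#3.
From G#3 the diatonic shape gives G#3 D4.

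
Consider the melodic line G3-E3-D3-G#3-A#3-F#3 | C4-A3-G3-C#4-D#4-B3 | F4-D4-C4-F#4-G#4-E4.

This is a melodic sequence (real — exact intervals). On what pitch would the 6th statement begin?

The 6-note cells begin on G3, C4, F4 — each up a 4th from the last.
Continuing: Bb4 → Eb5 → Ab5. Statement 6 starts on Ab5.

Ab5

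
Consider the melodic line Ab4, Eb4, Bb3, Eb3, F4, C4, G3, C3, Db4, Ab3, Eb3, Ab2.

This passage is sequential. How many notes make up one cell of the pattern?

There are 12 notes; a 4-note unit gives 3 cells:
Ab4 Eb4 Bb3 Eb3 | F4 C4 G3 C3 | Db4 Ab3 Eb3 Ab2
Every group is a transposition down a 3rd of the one before; no shorter unit works.

4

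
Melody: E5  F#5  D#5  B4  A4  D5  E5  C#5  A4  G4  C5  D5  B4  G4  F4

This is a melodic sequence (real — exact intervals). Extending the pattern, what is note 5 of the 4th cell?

Eb4

Grouping in 5s, the 5th note of each cell is A4, G4, F4.
Each moves down a 2nd; the next is Eb4.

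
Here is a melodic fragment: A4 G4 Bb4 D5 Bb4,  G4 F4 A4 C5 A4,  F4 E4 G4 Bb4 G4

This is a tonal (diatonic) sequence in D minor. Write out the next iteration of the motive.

Unit = 5 notes; the statements start on A4, G4, F4, moving down a 2nd each time.
Statement 4 starts on E4 and keeps the same diatonic contour: E4 D4 F4 A4 F4.

E4 D4 F4 A4 F4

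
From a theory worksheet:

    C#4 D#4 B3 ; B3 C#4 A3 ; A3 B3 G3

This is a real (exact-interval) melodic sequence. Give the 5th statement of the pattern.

F3 G3 Eb3

With a 3-note motive the entries are C#4, B3, A3, each down a 2nd from the previous.
Continuing the starts: G3 → F3.
From F3 the exact shape gives F3 G3 Eb3.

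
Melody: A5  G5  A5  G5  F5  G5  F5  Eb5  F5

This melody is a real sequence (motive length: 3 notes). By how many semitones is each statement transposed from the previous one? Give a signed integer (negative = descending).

-2

The 3-note cells begin on A5, G5, F5 — each down a 2nd from the last.
A5 to G5 spans -2 semitones.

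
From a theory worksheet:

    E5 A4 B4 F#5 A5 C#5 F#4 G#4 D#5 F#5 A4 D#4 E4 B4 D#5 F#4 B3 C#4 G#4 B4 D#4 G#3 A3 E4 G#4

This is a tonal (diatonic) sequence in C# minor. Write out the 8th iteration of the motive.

Taking 5-note groups, the heads are E5, C#5, A4, F#4, D#4: the pattern moves down a 3rd.
Carrying on: B3 → G#3 → E3.
Statement 8 starts on E3 and keeps the same diatonic contour: E3 A2 B2 F#3 A3.

E3 A2 B2 F#3 A3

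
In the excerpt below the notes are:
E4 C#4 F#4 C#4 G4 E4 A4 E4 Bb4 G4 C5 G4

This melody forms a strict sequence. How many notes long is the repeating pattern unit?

4

There are 12 notes; a 4-note unit gives 3 cells:
E4 C#4 F#4 C#4 | G4 E4 A4 E4 | Bb4 G4 C5 G4
Every group is a transposition up a 3rd of the one before; no shorter unit works.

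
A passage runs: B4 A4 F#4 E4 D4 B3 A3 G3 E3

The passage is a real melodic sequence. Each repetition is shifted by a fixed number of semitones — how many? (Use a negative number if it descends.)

-7

The 3-note cells begin on B4, E4, A3 — each down a 5th from the last.
B4 to E4 spans -7 semitones.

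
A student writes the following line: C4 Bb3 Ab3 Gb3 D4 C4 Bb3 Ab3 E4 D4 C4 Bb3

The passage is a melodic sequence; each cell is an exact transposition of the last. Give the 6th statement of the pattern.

A#4 G#4 F#4 E4

Taking 4-note groups, the heads are C4, D4, E4: the pattern moves up a 2nd.
Extending up a 2nd: F#4 → G#4 → A#4.
Statement 6 starts on A#4 and keeps the same exact contour: A#4 G#4 F#4 E4.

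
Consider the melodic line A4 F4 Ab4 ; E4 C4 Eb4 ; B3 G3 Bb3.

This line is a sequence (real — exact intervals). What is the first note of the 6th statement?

With a 3-note motive the entries are A4, E4, B3, each down a 4th from the previous.
Continuing: F#3 → C#3 → G#2. Statement 6 starts on G#2.

G#2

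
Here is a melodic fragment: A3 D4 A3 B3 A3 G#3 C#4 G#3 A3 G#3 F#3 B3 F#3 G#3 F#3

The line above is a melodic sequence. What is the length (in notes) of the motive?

5

There are 15 notes; a 5-note unit gives 3 cells:
A3 D4 A3 B3 A3 | G#3 C#4 G#3 A3 G#3 | F#3 B3 F#3 G#3 F#3
Each cell is the previous one down a 2nd — so the unit is 5 notes.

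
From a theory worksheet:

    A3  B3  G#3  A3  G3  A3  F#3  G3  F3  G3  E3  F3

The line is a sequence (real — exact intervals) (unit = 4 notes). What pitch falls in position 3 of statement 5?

C3

Grouping in 4s, the 3rd note of each cell is G#3, F#3, E3.
Each moves down a 2nd. Continuing: D3 → C3.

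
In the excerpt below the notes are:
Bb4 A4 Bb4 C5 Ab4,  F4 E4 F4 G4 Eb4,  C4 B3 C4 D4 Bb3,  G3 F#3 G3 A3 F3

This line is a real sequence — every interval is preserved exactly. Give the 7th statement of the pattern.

Taking 5-note groups, the heads are Bb4, F4, C4, G3: the pattern moves down a 4th.
Carrying on: D3 → A2 → E2.
Statement 7 starts on E2 and keeps the same exact contour: E2 D#2 E2 F#2 D2.

E2 D#2 E2 F#2 D2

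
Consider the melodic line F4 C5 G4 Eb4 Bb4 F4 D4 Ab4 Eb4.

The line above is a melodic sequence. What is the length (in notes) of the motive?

There are 9 notes; a 3-note unit gives 3 cells:
F4 C5 G4 | Eb4 Bb4 F4 | D4 Ab4 Eb4
That's a consistent down a 2nd shift per cell, and no other grouping gives one.

3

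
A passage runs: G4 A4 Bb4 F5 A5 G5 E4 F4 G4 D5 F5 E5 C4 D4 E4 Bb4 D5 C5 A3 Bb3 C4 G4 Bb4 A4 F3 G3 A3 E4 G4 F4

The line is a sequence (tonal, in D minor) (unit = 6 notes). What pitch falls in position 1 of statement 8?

The unit is 6 notes. Position-1 pitches of the 5 shown cells: G4, E4, C4, A3, F3.
Each moves down a 3rd. Continuing: D3 → Bb2 → G2.

G2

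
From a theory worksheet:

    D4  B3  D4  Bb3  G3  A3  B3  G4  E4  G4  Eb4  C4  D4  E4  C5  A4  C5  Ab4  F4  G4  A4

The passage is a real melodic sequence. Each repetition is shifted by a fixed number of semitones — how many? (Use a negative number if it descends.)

With a 7-note motive the entries are D4, G4, C5, each up a 4th from the previous.
Counting half-steps from D4 to G4: 5.

5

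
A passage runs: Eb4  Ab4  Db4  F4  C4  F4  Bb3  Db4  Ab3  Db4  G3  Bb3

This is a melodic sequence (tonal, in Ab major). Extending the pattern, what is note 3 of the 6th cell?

Ab2

Grouping in 4s, the 3rd note of each cell is Db4, Bb3, G3.
Carrying that down a 3rd forward: Eb3 → C3 → Ab2.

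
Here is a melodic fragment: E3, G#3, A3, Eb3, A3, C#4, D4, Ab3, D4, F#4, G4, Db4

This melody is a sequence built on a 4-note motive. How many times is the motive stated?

3

12 notes in groups of 4 gives 12/4 = 3 statements.
Starts: E3, A3, D4 — each up a 4th.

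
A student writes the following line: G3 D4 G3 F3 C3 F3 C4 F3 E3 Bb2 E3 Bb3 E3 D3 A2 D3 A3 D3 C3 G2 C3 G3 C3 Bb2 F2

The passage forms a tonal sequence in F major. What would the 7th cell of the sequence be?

Taking 5-note groups, the heads are G3, F3, E3, D3, C3: the pattern moves down a 2nd.
Extending down a 2nd: Bb2 → A2.
So cell 7 is A2 E3 A2 G2 D2.

A2 E3 A2 G2 D2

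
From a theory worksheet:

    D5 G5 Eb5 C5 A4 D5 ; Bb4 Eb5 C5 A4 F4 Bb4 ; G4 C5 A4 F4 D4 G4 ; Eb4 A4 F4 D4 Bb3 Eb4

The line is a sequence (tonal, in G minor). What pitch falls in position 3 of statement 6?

With 6-note cells, note 3 of each statement runs Eb5, C5, A4, F4.
Extending down a 3rd: D4 → Bb3.

Bb3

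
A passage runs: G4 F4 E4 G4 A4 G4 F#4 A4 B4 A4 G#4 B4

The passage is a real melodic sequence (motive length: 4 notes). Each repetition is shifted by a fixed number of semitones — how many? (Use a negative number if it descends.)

2

Unit = 4 notes; the statements start on G4, A4, B4, moving up a 2nd each time.
G4→A4 is 69 − 67 = 2 semitones.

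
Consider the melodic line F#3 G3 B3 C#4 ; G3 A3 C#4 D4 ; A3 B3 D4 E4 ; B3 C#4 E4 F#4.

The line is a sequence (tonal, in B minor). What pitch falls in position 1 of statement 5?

C#4

Grouping in 4s, the 1st note of each cell is F#3, G3, A3, B3.
Each moves up a 2nd; the next is C#4.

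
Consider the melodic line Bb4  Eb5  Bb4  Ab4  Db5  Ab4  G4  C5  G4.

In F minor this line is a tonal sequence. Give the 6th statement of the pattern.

Db4 G4 Db4

With a 3-note motive the entries are Bb4, Ab4, G4, each down a 2nd from the previous.
Continuing the starts: F4 → Eb4 → Db4.
From Db4 the diatonic shape gives Db4 G4 Db4.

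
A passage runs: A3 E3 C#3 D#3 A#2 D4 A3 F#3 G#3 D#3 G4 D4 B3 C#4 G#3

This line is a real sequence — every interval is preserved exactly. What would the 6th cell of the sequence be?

Taking 5-note groups, the heads are A3, D4, G4: the pattern moves up a 4th.
Carrying on: C5 → F5 → Bb5.
Statement 6 starts on Bb5 and keeps the same exact contour: Bb5 F5 D5 E5 B4.

Bb5 F5 D5 E5 B4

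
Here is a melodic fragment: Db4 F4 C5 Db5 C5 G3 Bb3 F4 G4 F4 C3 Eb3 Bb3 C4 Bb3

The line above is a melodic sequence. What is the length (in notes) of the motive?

5

There are 15 notes; a 5-note unit gives 3 cells:
Db4 F4 C5 Db5 C5 | G3 Bb3 F4 G4 F4 | C3 Eb3 Bb3 C4 Bb3
Each cell is the previous one down a 5th — so the unit is 5 notes.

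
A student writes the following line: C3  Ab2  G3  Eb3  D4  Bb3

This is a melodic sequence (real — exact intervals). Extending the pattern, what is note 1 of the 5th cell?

The unit is 2 notes. Position-1 pitches of the 3 shown cells: C3, G3, D4.
Extending up a 5th: A4 → E5.

E5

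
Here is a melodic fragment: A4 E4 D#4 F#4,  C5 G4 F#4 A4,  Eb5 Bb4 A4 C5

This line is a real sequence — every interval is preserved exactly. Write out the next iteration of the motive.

Gb5 Db5 C5 Eb5

Unit = 4 notes; the statements start on A4, C5, Eb5, moving up a 3rd each time.
So cell 4 is Gb5 Db5 C5 Eb5.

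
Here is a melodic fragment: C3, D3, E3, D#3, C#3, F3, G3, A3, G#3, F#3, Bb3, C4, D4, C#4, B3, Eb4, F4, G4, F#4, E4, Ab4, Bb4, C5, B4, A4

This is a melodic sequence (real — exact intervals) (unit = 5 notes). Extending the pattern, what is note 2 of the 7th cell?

Ab5

The unit is 5 notes. Position-2 pitches of the 5 shown cells: D3, G3, C4, F4, Bb4.
Extending up a 4th: Eb5 → Ab5.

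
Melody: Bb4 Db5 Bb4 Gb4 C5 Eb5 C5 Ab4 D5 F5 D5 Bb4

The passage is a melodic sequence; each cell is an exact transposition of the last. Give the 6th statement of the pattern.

G#5 B5 G#5 E5

Taking 4-note groups, the heads are Bb4, C5, D5: the pattern moves up a 2nd.
Extending up a 2nd: E5 → F#5 → G#5.
So cell 6 is G#5 B5 G#5 E5.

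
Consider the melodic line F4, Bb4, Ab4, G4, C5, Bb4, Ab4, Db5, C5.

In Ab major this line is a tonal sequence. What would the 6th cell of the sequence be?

Taking 3-note groups, the heads are F4, G4, Ab4: the pattern moves up a 2nd.
Carrying on: Bb4 → C5 → Db5.
Statement 6 starts on Db5 and keeps the same diatonic contour: Db5 G5 F5.

Db5 G5 F5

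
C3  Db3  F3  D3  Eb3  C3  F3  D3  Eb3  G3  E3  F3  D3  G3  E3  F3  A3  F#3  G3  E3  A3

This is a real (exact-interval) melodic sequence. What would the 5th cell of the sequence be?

Taking 7-note groups, the heads are C3, D3, E3: the pattern moves up a 2nd.
Carrying on: F#3 → G#3.
Statement 5 starts on G#3 and keeps the same exact contour: G#3 A3 C#4 A#3 B3 G#3 C#4.

G#3 A3 C#4 A#3 B3 G#3 C#4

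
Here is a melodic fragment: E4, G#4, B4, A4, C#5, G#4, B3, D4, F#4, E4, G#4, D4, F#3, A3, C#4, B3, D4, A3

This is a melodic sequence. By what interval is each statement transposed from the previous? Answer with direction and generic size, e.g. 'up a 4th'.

With a 6-note motive the entries are E4, B3, F#3, each down a 4th from the previous.
From E4 to B3: down a 4th.

down a 4th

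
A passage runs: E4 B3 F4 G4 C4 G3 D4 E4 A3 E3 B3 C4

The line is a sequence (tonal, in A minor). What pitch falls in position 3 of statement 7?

A2

With 4-note cells, note 3 of each statement runs F4, D4, B3.
Carrying that down a 3rd forward: G3 → E3 → C3 → A2.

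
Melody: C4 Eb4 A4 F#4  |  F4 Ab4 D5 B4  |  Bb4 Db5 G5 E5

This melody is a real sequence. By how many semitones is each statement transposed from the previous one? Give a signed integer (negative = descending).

With a 4-note motive the entries are C4, F4, Bb4, each up a 4th from the previous.
C4→F4 is 65 − 60 = 5 semitones.

5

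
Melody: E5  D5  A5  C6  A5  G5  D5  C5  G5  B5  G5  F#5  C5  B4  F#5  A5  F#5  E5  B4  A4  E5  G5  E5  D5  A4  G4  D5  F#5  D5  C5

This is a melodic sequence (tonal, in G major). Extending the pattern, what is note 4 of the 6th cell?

E5

With 6-note cells, note 4 of each statement runs C6, B5, A5, G5, F#5.
One more down a 2nd gives E5.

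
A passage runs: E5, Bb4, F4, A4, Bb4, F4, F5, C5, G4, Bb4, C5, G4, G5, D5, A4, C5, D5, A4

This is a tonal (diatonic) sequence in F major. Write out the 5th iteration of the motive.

Unit = 6 notes; the statements start on E5, F5, G5, moving up a 2nd each time.
Extending up a 2nd: A5 → Bb5.
So cell 5 is Bb5 F5 C5 E5 F5 C5.

Bb5 F5 C5 E5 F5 C5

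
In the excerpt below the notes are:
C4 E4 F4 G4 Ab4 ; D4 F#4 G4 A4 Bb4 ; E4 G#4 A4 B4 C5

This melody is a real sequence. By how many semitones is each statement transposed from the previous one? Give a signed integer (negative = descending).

Taking 5-note groups, the heads are C4, D4, E4: the pattern moves up a 2nd.
C4 to D4 spans +2 semitones.

2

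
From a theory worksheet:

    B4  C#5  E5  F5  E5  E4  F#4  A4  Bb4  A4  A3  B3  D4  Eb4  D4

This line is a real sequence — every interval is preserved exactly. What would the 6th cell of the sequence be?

The 5-note cells begin on B4, E4, A3 — each down a 5th from the last.
Continuing the starts: D3 → G2 → C2.
Statement 6 starts on C2 and keeps the same exact contour: C2 D2 F2 Gb2 F2.

C2 D2 F2 Gb2 F2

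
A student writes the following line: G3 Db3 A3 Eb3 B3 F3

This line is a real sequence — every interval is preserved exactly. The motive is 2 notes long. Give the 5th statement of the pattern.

Unit = 2 notes; the statements start on G3, A3, B3, moving up a 2nd each time.
Extending up a 2nd: C#4 → D#4.
So cell 5 is D#4 A3.

D#4 A3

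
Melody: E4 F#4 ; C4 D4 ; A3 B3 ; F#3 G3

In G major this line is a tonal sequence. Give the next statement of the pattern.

D3 E3

The 2-note cells begin on E4, C4, A3, F#3 — each down a 3rd from the last.
From D3 the diatonic shape gives D3 E3.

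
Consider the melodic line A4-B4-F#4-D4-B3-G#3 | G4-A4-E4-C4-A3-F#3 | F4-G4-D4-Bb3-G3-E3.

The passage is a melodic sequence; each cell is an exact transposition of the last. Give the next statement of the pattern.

Eb4 F4 C4 Ab3 F3 D3

With a 6-note motive the entries are A4, G4, F4, each down a 2nd from the previous.
Statement 4 starts on Eb4 and keeps the same exact contour: Eb4 F4 C4 Ab3 F3 D3.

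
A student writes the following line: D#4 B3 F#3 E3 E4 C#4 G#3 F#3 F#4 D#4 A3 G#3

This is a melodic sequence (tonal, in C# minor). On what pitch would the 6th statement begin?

B4

Unit = 4 notes; the statements start on D#4, E4, F#4, moving up a 2nd each time.
Extending the heads up a 2nd: G#4 → A4 → B4.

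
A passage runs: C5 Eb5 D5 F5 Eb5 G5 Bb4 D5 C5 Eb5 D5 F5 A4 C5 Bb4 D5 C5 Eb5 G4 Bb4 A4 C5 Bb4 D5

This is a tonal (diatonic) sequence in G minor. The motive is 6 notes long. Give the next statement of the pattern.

Unit = 6 notes; the statements start on C5, Bb4, A4, G4, moving down a 2nd each time.
From F4 the diatonic shape gives F4 A4 G4 Bb4 A4 C5.

F4 A4 G4 Bb4 A4 C5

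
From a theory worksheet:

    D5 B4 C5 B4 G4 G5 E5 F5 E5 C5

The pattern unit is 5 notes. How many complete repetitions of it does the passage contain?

2

10 notes in groups of 5 gives 10/5 = 2 statements.
Starts: D5, G5 — each up a 4th.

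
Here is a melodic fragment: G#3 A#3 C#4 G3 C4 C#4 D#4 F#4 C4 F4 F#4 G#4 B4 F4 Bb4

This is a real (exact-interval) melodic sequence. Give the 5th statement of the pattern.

E5 F#5 A5 Eb5 Ab5

Taking 5-note groups, the heads are G#3, C#4, F#4: the pattern moves up a 4th.
Extending up a 4th: B4 → E5.
So cell 5 is E5 F#5 A5 Eb5 Ab5.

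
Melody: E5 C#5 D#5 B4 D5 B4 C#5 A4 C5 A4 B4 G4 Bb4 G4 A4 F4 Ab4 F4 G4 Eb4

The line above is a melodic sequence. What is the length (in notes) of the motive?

20 notes total. Splitting into 5 groups of 4:
E5 C#5 D#5 B4 | D5 B4 C#5 A4 | C5 A4 B4 G4 | Bb4 G4 A4 F4 | Ab4 F4 G4 Eb4
Each cell is the previous one down a 2nd — so the unit is 4 notes.

4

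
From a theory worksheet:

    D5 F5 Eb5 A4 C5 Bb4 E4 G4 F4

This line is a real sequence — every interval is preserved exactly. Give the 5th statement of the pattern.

Unit = 3 notes; the statements start on D5, A4, E4, moving down a 4th each time.
Carrying on: B3 → F#3.
From F#3 the exact shape gives F#3 A3 G3.

F#3 A3 G3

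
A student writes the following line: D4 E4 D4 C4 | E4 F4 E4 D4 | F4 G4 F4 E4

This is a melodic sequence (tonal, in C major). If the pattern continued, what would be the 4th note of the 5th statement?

G4

With 4-note cells, note 4 of each statement runs C4, D4, E4.
Carrying that up a 2nd forward: F4 → G4.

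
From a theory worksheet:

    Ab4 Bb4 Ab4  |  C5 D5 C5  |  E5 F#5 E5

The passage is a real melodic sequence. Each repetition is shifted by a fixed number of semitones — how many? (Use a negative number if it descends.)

With a 3-note motive the entries are Ab4, C5, E5, each up a 3rd from the previous.
Counting half-steps from Ab4 to C5: 4.

4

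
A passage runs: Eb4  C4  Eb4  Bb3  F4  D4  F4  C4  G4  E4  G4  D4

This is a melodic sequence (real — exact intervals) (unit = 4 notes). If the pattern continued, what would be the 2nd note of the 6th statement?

With 4-note cells, note 2 of each statement runs C4, D4, E4.
Extending up a 2nd: F#4 → G#4 → A#4.

A#4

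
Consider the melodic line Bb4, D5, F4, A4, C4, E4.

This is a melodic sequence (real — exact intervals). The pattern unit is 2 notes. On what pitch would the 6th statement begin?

A2

Unit = 2 notes; the statements start on Bb4, F4, C4, moving down a 4th each time.
Continuing: G3 → D3 → A2. Statement 6 starts on A2.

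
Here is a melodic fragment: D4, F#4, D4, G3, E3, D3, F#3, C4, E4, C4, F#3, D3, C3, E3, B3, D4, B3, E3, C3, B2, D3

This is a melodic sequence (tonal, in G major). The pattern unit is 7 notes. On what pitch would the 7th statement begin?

E3

With a 7-note motive the entries are D4, C4, B3, each down a 2nd from the previous.
Extending the heads down a 2nd: A3 → G3 → F#3 → E3.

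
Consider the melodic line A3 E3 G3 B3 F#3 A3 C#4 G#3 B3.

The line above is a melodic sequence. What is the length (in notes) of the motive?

3

There are 9 notes; a 3-note unit gives 3 cells:
A3 E3 G3 | B3 F#3 A3 | C#4 G#3 B3
That's a consistent up a 2nd shift per cell, and no other grouping gives one.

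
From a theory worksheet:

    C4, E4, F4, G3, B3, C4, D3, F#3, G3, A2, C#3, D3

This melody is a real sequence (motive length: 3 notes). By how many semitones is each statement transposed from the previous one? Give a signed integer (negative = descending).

With a 3-note motive the entries are C4, G3, D3, A2, each down a 4th from the previous.
Counting half-steps from C4 to G3: -5.

-5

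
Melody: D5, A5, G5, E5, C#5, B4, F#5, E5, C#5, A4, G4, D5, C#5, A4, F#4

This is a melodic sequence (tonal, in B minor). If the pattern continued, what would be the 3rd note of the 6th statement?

D4

The unit is 5 notes. Position-3 pitches of the 3 shown cells: G5, E5, C#5.
Extending down a 3rd: A4 → F#4 → D4.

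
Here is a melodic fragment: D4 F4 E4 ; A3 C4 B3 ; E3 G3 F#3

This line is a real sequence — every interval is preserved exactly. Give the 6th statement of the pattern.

Taking 3-note groups, the heads are D4, A3, E3: the pattern moves down a 4th.
Continuing the starts: B2 → F#2 → C#2.
From C#2 the exact shape gives C#2 E2 D#2.

C#2 E2 D#2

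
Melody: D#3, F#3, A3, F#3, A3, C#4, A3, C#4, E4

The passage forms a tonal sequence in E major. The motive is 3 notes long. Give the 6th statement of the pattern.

G#4 B4 D#5

Taking 3-note groups, the heads are D#3, F#3, A3: the pattern moves up a 3rd.
Continuing the starts: C#4 → E4 → G#4.
Statement 6 starts on G#4 and keeps the same diatonic contour: G#4 B4 D#5.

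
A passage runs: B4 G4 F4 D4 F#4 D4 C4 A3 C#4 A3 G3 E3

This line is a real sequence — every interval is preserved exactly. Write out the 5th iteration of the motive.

D#3 B2 A2 F#2

Taking 4-note groups, the heads are B4, F#4, C#4: the pattern moves down a 4th.
Extending down a 4th: G#3 → D#3.
Statement 5 starts on D#3 and keeps the same exact contour: D#3 B2 A2 F#2.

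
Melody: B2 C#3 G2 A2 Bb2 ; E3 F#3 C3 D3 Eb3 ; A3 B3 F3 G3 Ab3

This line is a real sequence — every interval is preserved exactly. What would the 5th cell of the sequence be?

Taking 5-note groups, the heads are B2, E3, A3: the pattern moves up a 4th.
Continuing the starts: D4 → G4.
So cell 5 is G4 A4 Eb4 F4 Gb4.

G4 A4 Eb4 F4 Gb4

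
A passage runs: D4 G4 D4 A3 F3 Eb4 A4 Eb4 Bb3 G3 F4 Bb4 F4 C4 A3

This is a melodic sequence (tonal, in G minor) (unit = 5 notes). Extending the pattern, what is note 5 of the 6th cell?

D4

Grouping in 5s, the 5th note of each cell is F3, G3, A3.
Extending up a 2nd: Bb3 → C4 → D4.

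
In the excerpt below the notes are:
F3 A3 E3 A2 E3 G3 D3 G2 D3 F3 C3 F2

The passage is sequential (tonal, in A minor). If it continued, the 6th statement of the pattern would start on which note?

The 4-note cells begin on F3, E3, D3 — each down a 2nd from the last.
Extending the heads down a 2nd: C3 → B2 → A2.

A2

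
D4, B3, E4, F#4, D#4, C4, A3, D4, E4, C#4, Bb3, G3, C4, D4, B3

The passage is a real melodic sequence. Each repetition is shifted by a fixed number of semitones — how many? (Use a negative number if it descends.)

-2

With a 5-note motive the entries are D4, C4, Bb3, each down a 2nd from the previous.
D4→C4 is 60 − 62 = -2 semitones.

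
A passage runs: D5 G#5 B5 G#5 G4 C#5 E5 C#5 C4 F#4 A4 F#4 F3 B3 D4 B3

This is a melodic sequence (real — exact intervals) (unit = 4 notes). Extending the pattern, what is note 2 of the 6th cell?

A2

The unit is 4 notes. Position-2 pitches of the 4 shown cells: G#5, C#5, F#4, B3.
Extending down a 5th: E3 → A2.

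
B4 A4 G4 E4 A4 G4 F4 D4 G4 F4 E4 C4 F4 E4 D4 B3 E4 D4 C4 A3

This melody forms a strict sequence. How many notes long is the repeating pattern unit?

20 notes total. Splitting into 5 groups of 4:
B4 A4 G4 E4 | A4 G4 F4 D4 | G4 F4 E4 C4 | F4 E4 D4 B3 | E4 D4 C4 A3
Every group is a transposition down a 2nd of the one before; no shorter unit works.

4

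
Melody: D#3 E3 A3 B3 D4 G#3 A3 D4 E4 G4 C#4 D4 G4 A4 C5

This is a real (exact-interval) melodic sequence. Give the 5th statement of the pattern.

B4 C5 F5 G5 Bb5

With a 5-note motive the entries are D#3, G#3, C#4, each up a 4th from the previous.
Extending up a 4th: F#4 → B4.
So cell 5 is B4 C5 F5 G5 Bb5.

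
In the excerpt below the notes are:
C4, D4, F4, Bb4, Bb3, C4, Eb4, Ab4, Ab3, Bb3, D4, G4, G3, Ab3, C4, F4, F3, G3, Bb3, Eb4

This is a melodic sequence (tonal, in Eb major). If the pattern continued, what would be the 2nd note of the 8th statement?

With 4-note cells, note 2 of each statement runs D4, C4, Bb3, Ab3, G3.
Each moves down a 2nd. Continuing: F3 → Eb3 → D3.

D3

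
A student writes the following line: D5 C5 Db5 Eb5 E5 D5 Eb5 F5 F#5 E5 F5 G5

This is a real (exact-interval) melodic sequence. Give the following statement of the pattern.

G#5 F#5 G5 A5

The 4-note cells begin on D5, E5, F#5 — each up a 2nd from the last.
From G#5 the exact shape gives G#5 F#5 G5 A5.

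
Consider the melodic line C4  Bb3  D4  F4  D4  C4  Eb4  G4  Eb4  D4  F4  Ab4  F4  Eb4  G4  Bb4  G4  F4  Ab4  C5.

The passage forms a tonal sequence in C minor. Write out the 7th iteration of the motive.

Bb4 Ab4 C5 Eb5

The 4-note cells begin on C4, D4, Eb4, F4, G4 — each up a 2nd from the last.
Extending up a 2nd: Ab4 → Bb4.
From Bb4 the diatonic shape gives Bb4 Ab4 C5 Eb5.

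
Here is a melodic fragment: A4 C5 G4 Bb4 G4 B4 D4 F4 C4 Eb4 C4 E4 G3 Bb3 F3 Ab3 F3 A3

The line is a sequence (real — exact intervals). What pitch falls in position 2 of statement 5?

Ab2

With 6-note cells, note 2 of each statement runs C5, F4, Bb3.
Carrying that down a 5th forward: Eb3 → Ab2.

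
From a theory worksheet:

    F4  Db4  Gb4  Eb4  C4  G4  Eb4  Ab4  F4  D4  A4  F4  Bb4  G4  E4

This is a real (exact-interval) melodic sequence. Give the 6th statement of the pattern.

D#5 B4 E5 C#5 A#4

Unit = 5 notes; the statements start on F4, G4, A4, moving up a 2nd each time.
Continuing the starts: B4 → C#5 → D#5.
So cell 6 is D#5 B4 E5 C#5 A#4.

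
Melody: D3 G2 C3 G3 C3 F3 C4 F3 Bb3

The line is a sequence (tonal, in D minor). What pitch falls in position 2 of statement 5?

The unit is 3 notes. Position-2 pitches of the 3 shown cells: G2, C3, F3.
Extending up a 4th: Bb3 → E4.

E4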